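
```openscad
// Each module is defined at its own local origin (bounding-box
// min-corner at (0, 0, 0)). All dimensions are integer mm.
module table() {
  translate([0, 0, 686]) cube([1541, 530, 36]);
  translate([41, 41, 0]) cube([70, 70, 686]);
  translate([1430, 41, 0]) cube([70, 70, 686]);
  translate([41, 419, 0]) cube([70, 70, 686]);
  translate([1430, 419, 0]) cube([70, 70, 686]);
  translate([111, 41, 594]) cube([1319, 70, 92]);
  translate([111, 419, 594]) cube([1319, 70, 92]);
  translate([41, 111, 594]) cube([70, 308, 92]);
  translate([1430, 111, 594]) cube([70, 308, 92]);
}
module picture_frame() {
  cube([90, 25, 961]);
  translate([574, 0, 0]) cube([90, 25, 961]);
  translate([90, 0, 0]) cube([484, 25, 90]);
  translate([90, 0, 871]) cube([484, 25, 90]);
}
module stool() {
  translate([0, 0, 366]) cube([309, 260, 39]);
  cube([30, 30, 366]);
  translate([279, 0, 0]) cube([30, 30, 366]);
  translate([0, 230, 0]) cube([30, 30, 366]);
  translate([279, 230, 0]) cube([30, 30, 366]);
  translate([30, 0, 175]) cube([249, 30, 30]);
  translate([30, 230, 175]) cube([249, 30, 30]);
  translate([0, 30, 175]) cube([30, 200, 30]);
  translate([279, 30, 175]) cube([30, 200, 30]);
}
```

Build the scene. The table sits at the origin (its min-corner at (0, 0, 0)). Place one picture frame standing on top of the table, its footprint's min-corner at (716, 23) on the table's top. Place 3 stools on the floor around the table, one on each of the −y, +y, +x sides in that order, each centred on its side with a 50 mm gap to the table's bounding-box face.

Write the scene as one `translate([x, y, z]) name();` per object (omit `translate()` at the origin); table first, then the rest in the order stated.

table();
translate([716, 23, 722]) picture_frame();
translate([616, -310, 0]) stool();
translate([616, 580, 0]) stool();
translate([1591, 135, 0]) stool();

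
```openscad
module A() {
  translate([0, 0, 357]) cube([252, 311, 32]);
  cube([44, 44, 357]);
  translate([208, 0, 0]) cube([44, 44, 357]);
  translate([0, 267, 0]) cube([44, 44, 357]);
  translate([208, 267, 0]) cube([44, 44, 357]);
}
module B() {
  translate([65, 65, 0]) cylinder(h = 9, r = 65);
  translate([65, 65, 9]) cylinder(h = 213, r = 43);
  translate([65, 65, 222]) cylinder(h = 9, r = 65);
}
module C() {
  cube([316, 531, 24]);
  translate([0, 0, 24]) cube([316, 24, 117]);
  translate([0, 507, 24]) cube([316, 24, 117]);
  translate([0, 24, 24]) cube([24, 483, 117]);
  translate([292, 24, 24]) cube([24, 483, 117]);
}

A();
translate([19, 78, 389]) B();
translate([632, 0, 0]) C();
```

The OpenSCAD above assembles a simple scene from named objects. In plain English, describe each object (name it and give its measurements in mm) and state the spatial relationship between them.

A is a four-legged stool. The seat is a 252×311×32 mm slab whose top surface is at z = 389 mm; four square legs, each 44×44 mm in cross-section, run from the floor (z = 0) to the underside of the seat, each flush with a corner of the seat.

B is a spool: two coaxial disc flanges of radius 65 mm and thickness 9 mm, joined by a core cylinder of radius 43 mm and height 213 mm. The lower flange rests on z = 0 and the three cylinders share a vertical axis.

C is an open storage box with external size 316×531×141 mm and wall thickness 24 mm (the base is also 24 mm thick). The base covers the whole footprint; the four walls stand on the base, with the y-facing walls full-width and the x-facing walls fitting between their inner faces.

The spool is on top of the stool. The open box is on the floor beside the stool on its +x side.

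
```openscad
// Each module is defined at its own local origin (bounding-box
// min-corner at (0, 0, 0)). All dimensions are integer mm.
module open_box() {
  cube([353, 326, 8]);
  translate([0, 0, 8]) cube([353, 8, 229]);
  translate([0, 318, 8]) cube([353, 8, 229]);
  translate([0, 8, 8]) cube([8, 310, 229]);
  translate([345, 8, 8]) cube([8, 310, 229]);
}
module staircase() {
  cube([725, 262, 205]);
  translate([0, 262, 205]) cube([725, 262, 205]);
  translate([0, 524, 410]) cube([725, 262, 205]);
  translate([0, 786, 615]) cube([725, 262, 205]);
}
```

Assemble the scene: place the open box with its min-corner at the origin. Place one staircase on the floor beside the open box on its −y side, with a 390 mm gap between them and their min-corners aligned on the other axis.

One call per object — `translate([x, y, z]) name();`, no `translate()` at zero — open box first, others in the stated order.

open_box();
translate([0, -1438, 0]) staircase();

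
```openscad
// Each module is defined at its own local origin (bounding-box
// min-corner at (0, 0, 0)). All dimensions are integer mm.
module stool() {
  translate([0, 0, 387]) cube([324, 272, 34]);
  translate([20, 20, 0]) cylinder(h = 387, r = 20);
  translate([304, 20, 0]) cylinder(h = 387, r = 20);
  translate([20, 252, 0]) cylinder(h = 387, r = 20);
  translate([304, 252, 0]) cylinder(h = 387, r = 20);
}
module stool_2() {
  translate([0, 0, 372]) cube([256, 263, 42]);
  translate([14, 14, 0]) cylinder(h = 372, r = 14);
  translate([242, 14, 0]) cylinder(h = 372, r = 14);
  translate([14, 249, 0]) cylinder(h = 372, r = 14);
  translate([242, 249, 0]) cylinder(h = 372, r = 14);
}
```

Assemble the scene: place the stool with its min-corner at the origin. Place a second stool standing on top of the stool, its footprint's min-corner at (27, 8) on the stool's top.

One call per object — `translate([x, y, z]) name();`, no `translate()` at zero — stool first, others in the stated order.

stool();
translate([27, 8, 421]) stool_2();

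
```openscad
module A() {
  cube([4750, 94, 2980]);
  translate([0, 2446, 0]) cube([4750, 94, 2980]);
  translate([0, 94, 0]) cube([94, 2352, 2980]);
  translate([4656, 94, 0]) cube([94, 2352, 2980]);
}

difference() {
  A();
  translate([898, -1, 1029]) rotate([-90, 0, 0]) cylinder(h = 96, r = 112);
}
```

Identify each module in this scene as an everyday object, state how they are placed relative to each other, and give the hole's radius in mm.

The subtracted cylinder has r = 112 mm.

A is a house frame. The house frame has a circular hole through its front wall. The hole's radius is 112 mm.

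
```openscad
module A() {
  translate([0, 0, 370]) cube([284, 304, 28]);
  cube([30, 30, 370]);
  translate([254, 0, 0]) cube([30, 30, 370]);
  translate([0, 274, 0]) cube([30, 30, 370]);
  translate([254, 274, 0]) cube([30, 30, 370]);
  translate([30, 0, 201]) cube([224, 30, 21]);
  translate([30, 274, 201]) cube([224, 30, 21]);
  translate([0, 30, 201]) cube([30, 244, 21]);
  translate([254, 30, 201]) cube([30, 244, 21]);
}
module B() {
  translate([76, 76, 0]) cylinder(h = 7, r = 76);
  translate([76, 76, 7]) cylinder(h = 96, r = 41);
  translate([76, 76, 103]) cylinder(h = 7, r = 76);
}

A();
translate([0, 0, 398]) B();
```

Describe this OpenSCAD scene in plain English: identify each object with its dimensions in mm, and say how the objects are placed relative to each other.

A is a simple wooden stool: a rectangular seat 284 mm (x) by 304 mm (y), 28 mm thick, top face at z = 398 mm, on four square legs, each 30×30 mm in cross-section. The legs rest on z = 0, each flush with a corner of the seat. Four stretchers, 30 mm wide and 21 mm tall, connect adjacent legs with their undersides at z = 201 mm, each running between the inner faces of the legs it joins and aligned with the legs' outer faces on the other axis.

B is a spool: two coaxial disc flanges of radius 76 mm and thickness 7 mm, joined by a core cylinder of radius 41 mm and height 96 mm. The lower flange rests on z = 0 and the three cylinders share a vertical axis.

The spool is on top of the stool.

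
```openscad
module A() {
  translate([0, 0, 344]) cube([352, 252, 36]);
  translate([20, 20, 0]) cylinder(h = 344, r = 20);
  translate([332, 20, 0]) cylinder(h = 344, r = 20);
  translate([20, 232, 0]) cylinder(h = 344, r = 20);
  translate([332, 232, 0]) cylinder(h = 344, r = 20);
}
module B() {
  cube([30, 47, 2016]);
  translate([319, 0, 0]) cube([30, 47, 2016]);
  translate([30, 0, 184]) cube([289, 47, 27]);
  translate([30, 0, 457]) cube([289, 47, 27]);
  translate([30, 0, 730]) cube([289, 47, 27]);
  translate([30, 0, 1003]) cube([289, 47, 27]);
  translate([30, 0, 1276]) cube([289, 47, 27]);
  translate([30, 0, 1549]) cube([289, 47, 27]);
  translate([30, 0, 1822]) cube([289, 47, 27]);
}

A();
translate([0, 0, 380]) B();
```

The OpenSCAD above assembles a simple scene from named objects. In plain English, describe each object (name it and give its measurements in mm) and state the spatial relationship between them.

A is a four-legged stool. The seat is a 352×252×36 mm slab whose top surface is at z = 380 mm; four round legs, each 40 mm in diameter, run from the floor (z = 0) to the underside of the seat, each leg's axis is inset half a diameter from the nearest pair of seat edges (so the leg's bounding box is flush with the corner).

B is a wooden ladder with two side rails of 30×47 mm section and 2016 mm height, set 349 mm apart overall. Between them run 7 rectangular rungs (47 mm deep, 27 mm thick), front faces flush with the rails' −y face. The bottom of the first rung is 184 mm above the floor and each subsequent rung is 273 mm higher than the one below.

The ladder is on top of the stool.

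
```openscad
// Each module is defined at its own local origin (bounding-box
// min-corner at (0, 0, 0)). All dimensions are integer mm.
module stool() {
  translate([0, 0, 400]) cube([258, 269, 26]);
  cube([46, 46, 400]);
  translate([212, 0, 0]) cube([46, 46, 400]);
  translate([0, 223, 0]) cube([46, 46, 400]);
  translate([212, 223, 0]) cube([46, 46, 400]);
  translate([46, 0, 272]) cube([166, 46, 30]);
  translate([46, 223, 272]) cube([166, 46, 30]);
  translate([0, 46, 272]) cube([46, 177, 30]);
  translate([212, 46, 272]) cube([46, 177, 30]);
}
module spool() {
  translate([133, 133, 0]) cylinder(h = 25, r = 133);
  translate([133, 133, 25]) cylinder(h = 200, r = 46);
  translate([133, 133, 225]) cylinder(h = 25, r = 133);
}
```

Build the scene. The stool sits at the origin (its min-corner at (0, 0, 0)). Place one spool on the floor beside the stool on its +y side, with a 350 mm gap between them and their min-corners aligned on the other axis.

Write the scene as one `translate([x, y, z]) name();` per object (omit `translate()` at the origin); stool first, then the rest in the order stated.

stool();
translate([0, 619, 0]) spool();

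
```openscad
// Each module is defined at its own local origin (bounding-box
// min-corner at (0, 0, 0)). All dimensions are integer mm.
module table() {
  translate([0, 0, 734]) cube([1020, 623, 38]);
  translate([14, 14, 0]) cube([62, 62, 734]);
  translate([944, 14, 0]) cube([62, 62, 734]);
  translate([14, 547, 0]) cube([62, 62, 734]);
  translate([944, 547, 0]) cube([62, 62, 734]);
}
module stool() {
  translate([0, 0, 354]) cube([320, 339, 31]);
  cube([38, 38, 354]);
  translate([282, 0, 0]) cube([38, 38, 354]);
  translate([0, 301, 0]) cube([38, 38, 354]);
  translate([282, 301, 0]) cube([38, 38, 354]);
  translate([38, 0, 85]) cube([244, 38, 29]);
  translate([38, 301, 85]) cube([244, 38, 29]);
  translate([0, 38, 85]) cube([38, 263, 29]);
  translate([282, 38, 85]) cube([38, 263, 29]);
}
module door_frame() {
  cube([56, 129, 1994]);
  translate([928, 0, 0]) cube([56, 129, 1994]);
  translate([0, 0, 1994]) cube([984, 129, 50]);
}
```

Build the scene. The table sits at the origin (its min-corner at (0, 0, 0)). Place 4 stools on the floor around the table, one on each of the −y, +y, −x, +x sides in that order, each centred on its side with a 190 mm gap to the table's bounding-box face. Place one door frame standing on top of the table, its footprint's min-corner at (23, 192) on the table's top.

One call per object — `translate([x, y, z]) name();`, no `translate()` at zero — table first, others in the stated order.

table();
translate([350, -529, 0]) stool();
translate([350, 813, 0]) stool();
translate([-510, 142, 0]) stool();
translate([1210, 142, 0]) stool();
translate([23, 192, 772]) door_frame();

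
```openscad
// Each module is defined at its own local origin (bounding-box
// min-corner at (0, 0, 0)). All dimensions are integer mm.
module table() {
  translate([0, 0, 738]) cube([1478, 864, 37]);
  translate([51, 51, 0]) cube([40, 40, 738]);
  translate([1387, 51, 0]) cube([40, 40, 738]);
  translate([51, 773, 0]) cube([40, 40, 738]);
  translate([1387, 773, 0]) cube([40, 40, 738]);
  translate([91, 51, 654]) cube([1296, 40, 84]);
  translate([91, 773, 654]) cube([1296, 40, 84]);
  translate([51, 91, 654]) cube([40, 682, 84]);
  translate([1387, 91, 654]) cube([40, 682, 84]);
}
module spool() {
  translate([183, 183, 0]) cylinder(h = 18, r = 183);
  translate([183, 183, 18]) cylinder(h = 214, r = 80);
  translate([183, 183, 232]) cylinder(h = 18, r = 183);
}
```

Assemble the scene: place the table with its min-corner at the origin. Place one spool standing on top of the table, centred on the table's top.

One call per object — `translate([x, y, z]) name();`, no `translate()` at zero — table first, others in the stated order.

table();
translate([556, 249, 775]) spool();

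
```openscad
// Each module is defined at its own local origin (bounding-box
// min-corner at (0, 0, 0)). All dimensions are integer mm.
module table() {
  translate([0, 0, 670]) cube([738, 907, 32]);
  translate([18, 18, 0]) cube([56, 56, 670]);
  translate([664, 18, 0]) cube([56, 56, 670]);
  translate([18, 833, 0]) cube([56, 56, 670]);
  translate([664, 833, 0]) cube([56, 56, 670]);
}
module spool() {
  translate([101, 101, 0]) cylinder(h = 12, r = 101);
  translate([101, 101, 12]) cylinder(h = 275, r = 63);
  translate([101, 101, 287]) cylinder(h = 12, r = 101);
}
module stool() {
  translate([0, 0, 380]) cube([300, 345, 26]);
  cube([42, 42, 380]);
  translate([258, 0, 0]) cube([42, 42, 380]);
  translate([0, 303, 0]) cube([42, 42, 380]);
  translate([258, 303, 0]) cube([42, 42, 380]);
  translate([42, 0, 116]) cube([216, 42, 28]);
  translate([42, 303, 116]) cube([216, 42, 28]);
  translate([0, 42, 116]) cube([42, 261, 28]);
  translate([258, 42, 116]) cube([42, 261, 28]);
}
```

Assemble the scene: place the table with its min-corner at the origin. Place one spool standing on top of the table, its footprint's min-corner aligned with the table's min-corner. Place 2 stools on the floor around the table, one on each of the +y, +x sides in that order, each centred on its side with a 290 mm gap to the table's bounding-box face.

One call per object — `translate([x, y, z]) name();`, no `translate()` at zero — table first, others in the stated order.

table();
translate([0, 0, 702]) spool();
translate([219, 1197, 0]) stool();
translate([1028, 281, 0]) stool();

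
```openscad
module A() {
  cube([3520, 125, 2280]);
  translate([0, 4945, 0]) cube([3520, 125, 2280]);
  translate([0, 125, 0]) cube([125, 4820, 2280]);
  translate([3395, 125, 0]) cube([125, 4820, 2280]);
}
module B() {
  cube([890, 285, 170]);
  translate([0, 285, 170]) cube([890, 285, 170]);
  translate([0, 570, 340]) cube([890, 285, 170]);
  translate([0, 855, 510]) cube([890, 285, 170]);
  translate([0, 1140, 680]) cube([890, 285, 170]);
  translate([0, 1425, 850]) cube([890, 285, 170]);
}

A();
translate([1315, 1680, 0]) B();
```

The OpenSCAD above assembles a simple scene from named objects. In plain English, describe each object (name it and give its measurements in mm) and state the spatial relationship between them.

A is a box-shaped house frame (walls only): outside footprint 3520×5070 mm, wall height 2280 mm, wall thickness 125 mm. The two y-facing walls run the full x-width; the two x-facing walls fit between the inner faces of the y-facing walls.

B is a straight staircase of 6 solid steps. Each step is 890 mm wide (x), 285 mm deep (y, the going) and 170 mm tall (the rise). The first step rests on the floor; each subsequent step sits one going further in +y and one rise higher in +z, directly behind and above the previous step with no overlap.

The staircase sits inside the house frame, centred.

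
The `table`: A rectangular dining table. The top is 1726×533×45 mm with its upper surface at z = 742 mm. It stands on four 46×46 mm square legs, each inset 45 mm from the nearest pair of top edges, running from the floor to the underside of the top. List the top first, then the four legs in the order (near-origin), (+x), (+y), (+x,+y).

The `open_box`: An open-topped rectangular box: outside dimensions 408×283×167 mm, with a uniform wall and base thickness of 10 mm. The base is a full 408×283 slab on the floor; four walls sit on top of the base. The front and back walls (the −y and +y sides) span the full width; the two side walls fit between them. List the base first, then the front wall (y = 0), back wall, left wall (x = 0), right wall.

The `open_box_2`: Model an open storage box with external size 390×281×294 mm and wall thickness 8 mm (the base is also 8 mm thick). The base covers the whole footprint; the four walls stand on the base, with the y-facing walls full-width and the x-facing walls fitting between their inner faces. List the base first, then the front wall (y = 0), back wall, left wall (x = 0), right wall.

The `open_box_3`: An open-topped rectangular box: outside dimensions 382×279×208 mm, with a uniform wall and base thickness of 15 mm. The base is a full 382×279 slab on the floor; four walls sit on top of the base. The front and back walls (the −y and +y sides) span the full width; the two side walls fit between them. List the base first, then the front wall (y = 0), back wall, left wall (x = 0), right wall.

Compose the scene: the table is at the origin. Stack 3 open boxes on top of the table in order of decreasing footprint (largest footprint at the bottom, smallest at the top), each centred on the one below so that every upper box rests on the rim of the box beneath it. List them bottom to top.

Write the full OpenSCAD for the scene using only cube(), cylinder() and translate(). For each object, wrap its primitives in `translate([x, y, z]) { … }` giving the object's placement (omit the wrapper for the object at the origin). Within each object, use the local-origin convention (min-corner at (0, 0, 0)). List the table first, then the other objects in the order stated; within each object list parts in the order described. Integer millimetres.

translate([0, 0, 697]) cube([1726, 533, 45]);
translate([45, 45, 0]) cube([46, 46, 697]);
translate([1635, 45, 0]) cube([46, 46, 697]);
translate([45, 442, 0]) cube([46, 46, 697]);
translate([1635, 442, 0]) cube([46, 46, 697]);
translate([659, 125, 742]) {
  cube([408, 283, 10]);
  translate([0, 0, 10]) cube([408, 10, 157]);
  translate([0, 273, 10]) cube([408, 10, 157]);
  translate([0, 10, 10]) cube([10, 263, 157]);
  translate([398, 10, 10]) cube([10, 263, 157]);
}
translate([668, 126, 909]) {
  cube([390, 281, 8]);
  translate([0, 0, 8]) cube([390, 8, 286]);
  translate([0, 273, 8]) cube([390, 8, 286]);
  translate([0, 8, 8]) cube([8, 265, 286]);
  translate([382, 8, 8]) cube([8, 265, 286]);
}
translate([672, 127, 1203]) {
  cube([382, 279, 15]);
  translate([0, 0, 15]) cube([382, 15, 193]);
  translate([0, 264, 15]) cube([382, 15, 193]);
  translate([0, 15, 15]) cube([15, 249, 193]);
  translate([367, 15, 15]) cube([15, 249, 193]);
}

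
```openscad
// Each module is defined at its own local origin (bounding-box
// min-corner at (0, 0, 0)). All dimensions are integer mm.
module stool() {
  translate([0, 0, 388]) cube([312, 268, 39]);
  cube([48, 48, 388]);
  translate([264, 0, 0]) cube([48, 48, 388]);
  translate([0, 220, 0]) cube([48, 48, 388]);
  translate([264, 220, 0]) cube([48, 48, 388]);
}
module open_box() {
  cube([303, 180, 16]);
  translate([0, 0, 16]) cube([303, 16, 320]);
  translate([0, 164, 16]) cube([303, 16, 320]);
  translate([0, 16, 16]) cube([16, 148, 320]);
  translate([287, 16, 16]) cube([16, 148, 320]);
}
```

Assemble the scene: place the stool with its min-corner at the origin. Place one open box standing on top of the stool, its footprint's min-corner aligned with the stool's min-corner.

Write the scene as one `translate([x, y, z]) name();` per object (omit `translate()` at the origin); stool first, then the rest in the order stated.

stool();
translate([0, 0, 427]) open_box();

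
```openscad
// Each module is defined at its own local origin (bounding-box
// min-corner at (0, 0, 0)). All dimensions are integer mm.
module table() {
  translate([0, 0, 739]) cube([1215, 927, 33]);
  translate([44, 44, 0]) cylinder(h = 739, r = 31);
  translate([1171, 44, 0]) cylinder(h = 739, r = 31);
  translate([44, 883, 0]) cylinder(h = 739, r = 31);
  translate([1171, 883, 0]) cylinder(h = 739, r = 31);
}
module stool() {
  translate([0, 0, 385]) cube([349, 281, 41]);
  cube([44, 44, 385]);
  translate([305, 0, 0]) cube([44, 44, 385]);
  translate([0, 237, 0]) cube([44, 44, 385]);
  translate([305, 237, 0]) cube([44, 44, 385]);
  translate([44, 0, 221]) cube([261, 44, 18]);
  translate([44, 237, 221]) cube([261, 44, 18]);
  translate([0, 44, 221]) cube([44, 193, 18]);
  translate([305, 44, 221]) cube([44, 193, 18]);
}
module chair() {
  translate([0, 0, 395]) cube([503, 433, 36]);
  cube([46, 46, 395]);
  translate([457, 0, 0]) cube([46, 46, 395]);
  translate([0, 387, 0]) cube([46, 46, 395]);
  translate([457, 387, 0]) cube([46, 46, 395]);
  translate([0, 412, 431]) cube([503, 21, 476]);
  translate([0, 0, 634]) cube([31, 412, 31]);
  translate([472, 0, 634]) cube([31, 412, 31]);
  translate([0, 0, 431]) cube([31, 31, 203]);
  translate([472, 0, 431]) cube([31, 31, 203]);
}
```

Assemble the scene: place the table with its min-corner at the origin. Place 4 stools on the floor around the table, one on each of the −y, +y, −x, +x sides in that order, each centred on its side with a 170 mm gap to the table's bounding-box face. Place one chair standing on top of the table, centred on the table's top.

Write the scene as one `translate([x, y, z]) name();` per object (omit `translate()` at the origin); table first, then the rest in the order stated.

table();
translate([433, -451, 0]) stool();
translate([433, 1097, 0]) stool();
translate([-519, 323, 0]) stool();
translate([1385, 323, 0]) stool();
translate([356, 247, 772]) chair();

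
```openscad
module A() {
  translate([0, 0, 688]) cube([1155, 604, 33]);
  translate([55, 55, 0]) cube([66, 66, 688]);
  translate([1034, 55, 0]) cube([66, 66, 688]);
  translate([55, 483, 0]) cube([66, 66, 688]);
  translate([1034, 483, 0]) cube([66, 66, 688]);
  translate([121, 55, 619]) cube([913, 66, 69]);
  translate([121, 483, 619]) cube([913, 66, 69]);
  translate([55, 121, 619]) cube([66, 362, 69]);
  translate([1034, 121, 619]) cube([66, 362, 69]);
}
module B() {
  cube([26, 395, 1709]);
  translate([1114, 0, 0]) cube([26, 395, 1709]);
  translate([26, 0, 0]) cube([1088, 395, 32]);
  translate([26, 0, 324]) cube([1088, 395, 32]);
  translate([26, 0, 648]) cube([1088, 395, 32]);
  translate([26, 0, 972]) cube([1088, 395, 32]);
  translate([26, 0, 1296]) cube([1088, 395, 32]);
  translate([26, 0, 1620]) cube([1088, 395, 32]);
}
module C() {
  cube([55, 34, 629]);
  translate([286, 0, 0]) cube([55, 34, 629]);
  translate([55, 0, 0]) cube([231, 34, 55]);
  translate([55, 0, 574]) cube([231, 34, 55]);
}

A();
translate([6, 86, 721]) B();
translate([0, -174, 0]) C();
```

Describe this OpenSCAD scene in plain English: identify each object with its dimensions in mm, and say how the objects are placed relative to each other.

A is a table: top 1155 mm (x) × 604 mm (y), 33 mm thick, upper face at z = 721 mm, on four 66×66 mm square legs, each inset 55 mm from the nearest pair of top edges, running from z = 0 to the bottom of the top. Four apron rails, 66 mm thick and 69 mm tall, run between adjacent legs with their top edges flush with the underside of the top and their outer faces flush with the legs' outer faces.

B is an open bookshelf. Two side panels, each 26 mm thick, 395 mm deep and 1709 mm tall, stand 1140 mm apart (outside-to-outside). Between them sit 6 shelves, each 32 mm thick and 395 mm deep, spanning the full gap between the sides. The bottom shelf rests on the floor (its underside at z = 0) and the clear gap between one shelf's top and the next shelf's underside is 292 mm.

C is a picture frame with a 231×519 mm rectangular opening (x by z) and a uniform 55 mm border on every side. Frame depth is 34 mm along y. It is built from two vertical stiles running the full outside height and two horizontal rails spanning the gap between the stiles.

The bookshelf is on top of the table. The picture frame is on the floor beside the table on its −y side.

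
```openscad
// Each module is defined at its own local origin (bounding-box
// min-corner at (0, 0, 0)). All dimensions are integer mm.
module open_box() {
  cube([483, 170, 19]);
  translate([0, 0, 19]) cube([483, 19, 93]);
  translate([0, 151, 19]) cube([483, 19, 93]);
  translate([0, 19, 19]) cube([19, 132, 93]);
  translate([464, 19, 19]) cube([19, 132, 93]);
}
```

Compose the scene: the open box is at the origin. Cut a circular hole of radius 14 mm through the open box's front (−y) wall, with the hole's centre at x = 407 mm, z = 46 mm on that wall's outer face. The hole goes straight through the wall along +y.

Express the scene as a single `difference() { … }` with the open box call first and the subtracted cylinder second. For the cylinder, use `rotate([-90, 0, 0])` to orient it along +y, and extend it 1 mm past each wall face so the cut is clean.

difference() {
  open_box();
  translate([407, -1, 46]) rotate([-90, 0, 0]) cylinder(h = 21, r = 14);
}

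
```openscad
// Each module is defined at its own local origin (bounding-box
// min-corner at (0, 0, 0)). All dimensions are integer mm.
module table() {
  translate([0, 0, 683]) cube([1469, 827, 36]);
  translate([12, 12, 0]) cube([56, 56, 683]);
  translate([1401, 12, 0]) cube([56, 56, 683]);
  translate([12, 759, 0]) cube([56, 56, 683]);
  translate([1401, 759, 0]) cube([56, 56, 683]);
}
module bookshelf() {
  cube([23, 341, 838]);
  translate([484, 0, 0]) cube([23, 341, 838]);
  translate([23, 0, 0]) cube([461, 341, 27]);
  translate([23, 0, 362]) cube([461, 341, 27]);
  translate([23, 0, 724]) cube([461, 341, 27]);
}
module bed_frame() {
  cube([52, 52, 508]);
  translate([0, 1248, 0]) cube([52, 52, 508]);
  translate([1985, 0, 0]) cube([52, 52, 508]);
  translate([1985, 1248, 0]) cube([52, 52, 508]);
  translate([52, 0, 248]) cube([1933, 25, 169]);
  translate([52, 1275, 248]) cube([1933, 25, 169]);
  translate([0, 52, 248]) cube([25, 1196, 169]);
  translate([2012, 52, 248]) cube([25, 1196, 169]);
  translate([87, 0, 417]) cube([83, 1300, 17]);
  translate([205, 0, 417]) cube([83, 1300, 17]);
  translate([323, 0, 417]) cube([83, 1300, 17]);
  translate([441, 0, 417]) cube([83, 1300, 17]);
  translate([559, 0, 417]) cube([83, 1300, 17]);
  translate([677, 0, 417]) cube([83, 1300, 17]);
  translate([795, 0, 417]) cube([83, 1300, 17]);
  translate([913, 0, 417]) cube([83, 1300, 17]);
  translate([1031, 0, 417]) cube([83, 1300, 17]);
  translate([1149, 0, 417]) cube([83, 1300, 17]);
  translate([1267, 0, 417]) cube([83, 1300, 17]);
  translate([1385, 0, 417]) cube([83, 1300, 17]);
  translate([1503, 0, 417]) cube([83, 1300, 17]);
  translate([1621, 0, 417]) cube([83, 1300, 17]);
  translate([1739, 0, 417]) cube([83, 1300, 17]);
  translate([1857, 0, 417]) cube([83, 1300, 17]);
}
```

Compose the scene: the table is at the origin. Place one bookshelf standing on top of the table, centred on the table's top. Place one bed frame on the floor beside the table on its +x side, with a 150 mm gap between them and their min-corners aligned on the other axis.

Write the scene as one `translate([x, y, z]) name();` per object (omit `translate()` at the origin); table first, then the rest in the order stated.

table();
translate([481, 243, 719]) bookshelf();
translate([1619, 0, 0]) bed_frame();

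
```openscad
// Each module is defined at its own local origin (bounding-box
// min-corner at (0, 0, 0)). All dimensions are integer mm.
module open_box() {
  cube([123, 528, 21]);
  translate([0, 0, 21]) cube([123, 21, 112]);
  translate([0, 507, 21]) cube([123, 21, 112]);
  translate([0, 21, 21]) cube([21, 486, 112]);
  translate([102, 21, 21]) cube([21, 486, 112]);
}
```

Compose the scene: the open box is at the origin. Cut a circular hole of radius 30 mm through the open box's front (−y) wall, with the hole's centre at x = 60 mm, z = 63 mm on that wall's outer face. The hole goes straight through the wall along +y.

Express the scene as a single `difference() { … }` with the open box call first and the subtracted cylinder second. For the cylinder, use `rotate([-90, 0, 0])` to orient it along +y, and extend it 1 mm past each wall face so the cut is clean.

difference() {
  open_box();
  translate([60, -1, 63]) rotate([-90, 0, 0]) cylinder(h = 23, r = 30);
}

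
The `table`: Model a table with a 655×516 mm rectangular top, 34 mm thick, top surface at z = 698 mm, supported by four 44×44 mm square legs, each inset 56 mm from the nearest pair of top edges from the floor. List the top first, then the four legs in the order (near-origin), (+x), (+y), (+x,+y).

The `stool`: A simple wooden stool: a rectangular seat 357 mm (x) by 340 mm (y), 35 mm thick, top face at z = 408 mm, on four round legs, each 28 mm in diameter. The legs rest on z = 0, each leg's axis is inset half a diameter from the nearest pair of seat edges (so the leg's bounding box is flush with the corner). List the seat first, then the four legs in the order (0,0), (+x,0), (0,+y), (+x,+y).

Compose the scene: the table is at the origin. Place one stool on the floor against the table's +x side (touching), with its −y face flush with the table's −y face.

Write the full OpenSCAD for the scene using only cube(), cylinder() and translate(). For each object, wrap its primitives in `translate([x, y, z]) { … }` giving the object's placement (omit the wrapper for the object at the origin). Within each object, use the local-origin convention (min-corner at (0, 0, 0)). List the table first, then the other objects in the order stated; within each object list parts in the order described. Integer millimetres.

translate([0, 0, 664]) cube([655, 516, 34]);
translate([56, 56, 0]) cube([44, 44, 664]);
translate([555, 56, 0]) cube([44, 44, 664]);
translate([56, 416, 0]) cube([44, 44, 664]);
translate([555, 416, 0]) cube([44, 44, 664]);
translate([655, 0, 0]) {
  translate([0, 0, 373]) cube([357, 340, 35]);
  translate([14, 14, 0]) cylinder(h = 373, r = 14);
  translate([343, 14, 0]) cylinder(h = 373, r = 14);
  translate([14, 326, 0]) cylinder(h = 373, r = 14);
  translate([343, 326, 0]) cylinder(h = 373, r = 14);
}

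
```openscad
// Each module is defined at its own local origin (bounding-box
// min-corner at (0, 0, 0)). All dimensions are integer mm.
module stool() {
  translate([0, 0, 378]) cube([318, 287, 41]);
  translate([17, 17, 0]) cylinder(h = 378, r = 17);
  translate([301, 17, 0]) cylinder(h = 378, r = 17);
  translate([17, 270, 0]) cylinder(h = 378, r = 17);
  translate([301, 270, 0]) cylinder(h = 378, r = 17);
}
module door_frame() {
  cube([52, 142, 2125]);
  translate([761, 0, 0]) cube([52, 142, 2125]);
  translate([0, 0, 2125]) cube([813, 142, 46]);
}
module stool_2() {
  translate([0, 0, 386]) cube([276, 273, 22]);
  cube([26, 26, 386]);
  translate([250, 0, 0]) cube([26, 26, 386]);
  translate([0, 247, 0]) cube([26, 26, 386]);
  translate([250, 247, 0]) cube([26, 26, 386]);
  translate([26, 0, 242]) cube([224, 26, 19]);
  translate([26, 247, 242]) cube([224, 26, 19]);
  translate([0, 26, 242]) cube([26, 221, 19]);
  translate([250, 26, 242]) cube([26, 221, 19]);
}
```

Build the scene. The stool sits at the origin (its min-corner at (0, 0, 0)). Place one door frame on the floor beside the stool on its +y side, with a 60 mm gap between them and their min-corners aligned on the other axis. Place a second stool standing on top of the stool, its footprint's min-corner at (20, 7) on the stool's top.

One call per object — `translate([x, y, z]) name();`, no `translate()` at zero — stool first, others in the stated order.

stool();
translate([0, 347, 0]) door_frame();
translate([20, 7, 419]) stool_2();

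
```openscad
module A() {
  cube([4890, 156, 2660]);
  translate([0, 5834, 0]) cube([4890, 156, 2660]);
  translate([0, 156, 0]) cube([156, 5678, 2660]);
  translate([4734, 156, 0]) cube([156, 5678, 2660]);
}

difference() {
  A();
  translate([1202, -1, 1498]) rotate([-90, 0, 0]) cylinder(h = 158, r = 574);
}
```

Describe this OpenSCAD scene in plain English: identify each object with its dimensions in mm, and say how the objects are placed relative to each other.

A is the wall frame of a small rectangular building: four walls, each 2660 mm tall and 156 mm thick, enclosing a footprint 4890 mm (x) by 5990 mm (y) outside-to-outside, with no floor or roof. The front and back walls (the −y and +y sides) span the full width; the two side walls fit between them.

The house frame has a circular hole of radius 574 mm through its front wall, centred at (x = 1202, z = 1498).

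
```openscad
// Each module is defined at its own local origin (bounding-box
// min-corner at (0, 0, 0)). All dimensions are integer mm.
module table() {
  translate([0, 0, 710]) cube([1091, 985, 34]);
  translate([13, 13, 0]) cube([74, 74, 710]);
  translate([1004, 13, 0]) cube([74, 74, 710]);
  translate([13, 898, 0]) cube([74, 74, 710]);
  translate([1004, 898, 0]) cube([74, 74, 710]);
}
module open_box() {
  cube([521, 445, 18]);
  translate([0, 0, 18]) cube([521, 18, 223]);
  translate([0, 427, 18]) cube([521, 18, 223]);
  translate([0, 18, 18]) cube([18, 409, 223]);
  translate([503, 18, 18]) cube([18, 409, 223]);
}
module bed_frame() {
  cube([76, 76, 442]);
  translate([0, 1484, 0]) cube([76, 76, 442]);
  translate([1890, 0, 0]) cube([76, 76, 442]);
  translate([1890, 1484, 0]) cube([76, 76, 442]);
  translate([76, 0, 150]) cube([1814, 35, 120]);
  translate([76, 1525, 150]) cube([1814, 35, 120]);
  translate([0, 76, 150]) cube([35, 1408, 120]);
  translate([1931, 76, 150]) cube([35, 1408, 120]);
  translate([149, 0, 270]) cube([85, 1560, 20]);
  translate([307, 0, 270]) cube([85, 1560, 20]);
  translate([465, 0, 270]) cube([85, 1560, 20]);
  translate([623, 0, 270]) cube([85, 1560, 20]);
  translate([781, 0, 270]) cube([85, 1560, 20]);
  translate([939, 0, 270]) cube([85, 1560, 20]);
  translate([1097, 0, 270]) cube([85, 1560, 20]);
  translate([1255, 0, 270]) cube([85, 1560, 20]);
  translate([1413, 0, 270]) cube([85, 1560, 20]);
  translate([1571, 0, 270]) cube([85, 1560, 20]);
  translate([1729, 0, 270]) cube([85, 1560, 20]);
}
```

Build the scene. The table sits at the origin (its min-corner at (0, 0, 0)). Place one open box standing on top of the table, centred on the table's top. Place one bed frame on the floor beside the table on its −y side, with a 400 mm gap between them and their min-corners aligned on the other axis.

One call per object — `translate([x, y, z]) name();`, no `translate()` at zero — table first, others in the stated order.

table();
translate([285, 270, 744]) open_box();
translate([0, -1960, 0]) bed_frame();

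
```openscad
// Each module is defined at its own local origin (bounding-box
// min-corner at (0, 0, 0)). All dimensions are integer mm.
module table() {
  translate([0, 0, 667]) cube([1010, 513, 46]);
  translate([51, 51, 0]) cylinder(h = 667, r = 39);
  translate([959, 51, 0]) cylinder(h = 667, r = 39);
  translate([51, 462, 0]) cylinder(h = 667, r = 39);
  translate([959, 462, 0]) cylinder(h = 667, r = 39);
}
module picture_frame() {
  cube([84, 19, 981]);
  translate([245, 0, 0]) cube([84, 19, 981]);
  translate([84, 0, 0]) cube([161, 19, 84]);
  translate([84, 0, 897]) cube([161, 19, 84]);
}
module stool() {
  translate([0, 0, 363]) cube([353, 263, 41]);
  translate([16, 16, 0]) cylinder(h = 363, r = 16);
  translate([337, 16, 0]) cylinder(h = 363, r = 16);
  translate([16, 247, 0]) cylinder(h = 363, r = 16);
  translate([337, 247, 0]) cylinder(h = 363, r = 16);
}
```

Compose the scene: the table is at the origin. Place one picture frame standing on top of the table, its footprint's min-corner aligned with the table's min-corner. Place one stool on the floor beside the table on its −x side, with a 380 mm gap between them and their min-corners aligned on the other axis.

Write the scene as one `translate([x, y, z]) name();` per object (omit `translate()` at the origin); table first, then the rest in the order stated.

table();
translate([0, 0, 713]) picture_frame();
translate([-733, 0, 0]) stool();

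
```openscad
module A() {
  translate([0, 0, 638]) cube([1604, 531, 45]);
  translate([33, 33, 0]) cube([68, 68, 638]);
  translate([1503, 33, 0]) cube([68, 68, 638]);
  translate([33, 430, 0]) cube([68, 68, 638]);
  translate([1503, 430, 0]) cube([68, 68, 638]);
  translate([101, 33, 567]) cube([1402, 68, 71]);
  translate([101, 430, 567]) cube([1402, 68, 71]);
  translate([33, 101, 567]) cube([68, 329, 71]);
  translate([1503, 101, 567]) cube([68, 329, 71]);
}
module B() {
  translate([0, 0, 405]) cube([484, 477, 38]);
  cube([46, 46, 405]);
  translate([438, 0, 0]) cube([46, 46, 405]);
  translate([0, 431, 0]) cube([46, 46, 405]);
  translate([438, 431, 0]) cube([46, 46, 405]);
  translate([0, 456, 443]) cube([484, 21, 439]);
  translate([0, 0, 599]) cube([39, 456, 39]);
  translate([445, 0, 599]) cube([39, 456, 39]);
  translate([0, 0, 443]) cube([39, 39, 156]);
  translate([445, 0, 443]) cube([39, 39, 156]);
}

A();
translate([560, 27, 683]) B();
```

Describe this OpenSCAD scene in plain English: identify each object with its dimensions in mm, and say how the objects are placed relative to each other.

A is a table: top 1604 mm (x) × 531 mm (y), 45 mm thick, upper face at z = 683 mm, on four 68×68 mm square legs, each inset 33 mm from the nearest pair of top edges, running from z = 0 to the bottom of the top. Four apron rails, 68 mm thick and 71 mm tall, run between adjacent legs with their top edges flush with the underside of the top and their outer faces flush with the legs' outer faces.

B is a chair: 484×477 mm seat, 38 mm thick, top at z = 443 mm, on four 46 mm square corner legs flush with the seat edges. A 21 mm thick backrest slab spans the full seat width, extending 439 mm above the seat top, its back face flush with the seat's +y edge. Two armrests of 39×39 mm section run along each side from the seat's front edge to the front of the backrest, top faces 195 mm above the seat top and outer faces flush with the seat's x-edges; a 39×39 mm post under the front of each armrest stands on the seat at the front corner.

The chair is on top of the table, centred.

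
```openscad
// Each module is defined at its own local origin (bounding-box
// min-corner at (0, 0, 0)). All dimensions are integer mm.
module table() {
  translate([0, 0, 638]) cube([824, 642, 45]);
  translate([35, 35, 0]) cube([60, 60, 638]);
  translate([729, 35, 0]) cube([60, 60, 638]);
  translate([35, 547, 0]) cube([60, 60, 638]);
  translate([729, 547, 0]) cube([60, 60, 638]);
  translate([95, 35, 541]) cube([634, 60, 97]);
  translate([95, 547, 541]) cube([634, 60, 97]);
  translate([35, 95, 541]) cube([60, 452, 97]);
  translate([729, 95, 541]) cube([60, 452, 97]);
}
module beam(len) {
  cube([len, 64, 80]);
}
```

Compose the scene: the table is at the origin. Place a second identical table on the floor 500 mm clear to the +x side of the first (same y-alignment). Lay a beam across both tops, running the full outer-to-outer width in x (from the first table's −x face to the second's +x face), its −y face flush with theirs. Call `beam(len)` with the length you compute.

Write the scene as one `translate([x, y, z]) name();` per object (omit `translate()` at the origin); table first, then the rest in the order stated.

table();
translate([1324, 0, 0]) table();
translate([0, 0, 683]) beam(2148);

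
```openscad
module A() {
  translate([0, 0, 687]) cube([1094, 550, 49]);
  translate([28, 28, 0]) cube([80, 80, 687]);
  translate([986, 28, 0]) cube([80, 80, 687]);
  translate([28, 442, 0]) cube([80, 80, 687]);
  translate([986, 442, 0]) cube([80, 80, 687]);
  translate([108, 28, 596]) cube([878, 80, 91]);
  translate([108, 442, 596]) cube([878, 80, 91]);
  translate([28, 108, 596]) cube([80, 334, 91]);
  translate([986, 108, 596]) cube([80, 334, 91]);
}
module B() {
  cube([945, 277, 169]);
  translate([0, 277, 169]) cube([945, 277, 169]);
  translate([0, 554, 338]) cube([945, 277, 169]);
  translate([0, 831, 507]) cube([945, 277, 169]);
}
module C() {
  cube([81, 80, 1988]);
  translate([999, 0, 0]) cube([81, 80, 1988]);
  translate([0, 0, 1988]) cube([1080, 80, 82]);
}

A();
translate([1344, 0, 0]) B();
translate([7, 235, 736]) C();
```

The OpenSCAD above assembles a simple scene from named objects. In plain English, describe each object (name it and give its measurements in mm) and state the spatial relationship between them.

A is a table: top 1094 mm (x) × 550 mm (y), 49 mm thick, upper face at z = 736 mm, on four 80×80 mm square legs, each inset 28 mm from the nearest pair of top edges, running from z = 0 to the bottom of the top. Four apron rails, 80 mm thick and 91 mm tall, run between adjacent legs with their top edges flush with the underside of the top and their outer faces flush with the legs' outer faces.

B is a straight staircase of 4 solid steps. Each step is 945 mm wide (x), 277 mm deep (y, the going) and 169 mm tall (the rise). The first step rests on the floor; each subsequent step sits one going further in +y and one rise higher in +z, directly behind and above the previous step with no overlap.

C is a rectangular door frame: two vertical jambs of 81×80 mm section, 1988 mm tall, with a clear opening 918 mm wide between their inner faces. A header 82 mm tall and 80 mm deep lies on top of the jambs and spans the full outside width.

The staircase is on the floor beside the table on its +x side. The door frame is on top of the table, centred.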